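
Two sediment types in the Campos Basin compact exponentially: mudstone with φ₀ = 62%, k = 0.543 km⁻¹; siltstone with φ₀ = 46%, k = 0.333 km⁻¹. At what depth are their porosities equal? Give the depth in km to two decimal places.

1.42 km

Set φ₀ₐ e^(−kₐd) = φ₀ᵦ e^(−kᵦd) ⇒ ln(φ₀ₐ/φ₀ᵦ) = (kₐ − kᵦ)·d
d = ln(0.62/0.46) / (0.543 − 0.333) = 0.2985 / 0.21 = 1.421 km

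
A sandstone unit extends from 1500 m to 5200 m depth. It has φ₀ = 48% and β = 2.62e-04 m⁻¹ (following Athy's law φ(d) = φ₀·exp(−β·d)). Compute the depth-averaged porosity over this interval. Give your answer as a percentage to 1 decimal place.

20.7%

Working in km (1 km = 1000 m; β in km⁻¹ = β in m⁻¹ × 1000):
⟨φ⟩ = (1/(d₂−d₁)) ∫ φ₀ e^(−βd) dd = φ₀·(e^(−β·d₁) − e^(−β·d₂)) / (β·(d₂−d₁))
e^(−0.262×1.5) = 0.6750; e^(−0.262×5.2) = 0.2560
⟨φ⟩ = 0.48 × (0.6750 − 0.2560) / (0.262 × 3.7) = 0.48 × 0.4322 = 0.2075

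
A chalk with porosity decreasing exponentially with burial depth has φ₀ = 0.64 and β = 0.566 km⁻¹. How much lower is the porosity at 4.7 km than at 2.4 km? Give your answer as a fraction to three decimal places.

φ(2.4) = 0.64·e^(−0.566×2.4) = 0.1645
φ(4.7) = 0.64·e^(−0.566×4.7) = 0.0448
Δφ = 0.1645 − 0.0448 = 0.1198

0.120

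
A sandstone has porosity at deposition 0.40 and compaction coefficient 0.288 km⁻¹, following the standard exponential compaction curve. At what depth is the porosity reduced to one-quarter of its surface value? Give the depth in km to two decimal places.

4.81 km

phi/phi₀ = 1/4 ⇒ exp(−β·Z) = 1/4 ⇒ Z = ln(4) / β
Z = 1.3863 / 0.288 = 4.814 km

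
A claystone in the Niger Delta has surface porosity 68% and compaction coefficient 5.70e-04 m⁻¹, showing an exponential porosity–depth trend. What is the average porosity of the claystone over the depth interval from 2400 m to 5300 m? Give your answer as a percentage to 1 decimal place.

8.5%

Working in km (1 km = 1000 m; k in km⁻¹ = k in m⁻¹ × 1000):
⟨n⟩ = (1/(z₂−z₁)) ∫ n₀ e^(−kz) dz = n₀·(e^(−k·z₁) − e^(−k·z₂)) / (k·(z₂−z₁))
e^(−0.57×2.4) = 0.2546; e^(−0.57×5.3) = 0.0488
⟨n⟩ = 0.68 × (0.2546 − 0.0488) / (0.57 × 2.9) = 0.68 × 0.1245 = 0.0847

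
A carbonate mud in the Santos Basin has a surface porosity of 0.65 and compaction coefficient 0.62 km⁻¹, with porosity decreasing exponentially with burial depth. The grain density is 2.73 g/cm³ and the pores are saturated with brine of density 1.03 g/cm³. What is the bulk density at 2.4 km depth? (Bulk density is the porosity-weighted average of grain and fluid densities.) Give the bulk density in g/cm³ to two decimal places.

2.48 g/cm³

Porosity at depth: phi = 0.65·exp(−0.62×2.4) = 0.65×0.2258 = 0.1468
Bulk density: ρ_b = (1−phi)ρ_g + phi·ρ_f = 0.8532×2.73 + 0.1468×1.03
       = 2.329 + 0.151 = 2.480 g/cm³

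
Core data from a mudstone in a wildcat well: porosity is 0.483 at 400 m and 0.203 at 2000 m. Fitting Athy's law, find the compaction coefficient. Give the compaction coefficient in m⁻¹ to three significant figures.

0.000542 m⁻¹

Working in km (1 km = 1000 m; c in km⁻¹ = c in m⁻¹ × 1000):
Athy: n(z) = n₀ e^(−cz) ⇒ n₁/n₂ = e^{c(z₂−z₁)} ⇒ c = ln(n₁/n₂)/(z₂−z₁)
c = ln(0.483/0.203) / (2 − 0.4) = ln(2.379) / 1.6 = 0.8668 / 1.6 = 0.5418 km⁻¹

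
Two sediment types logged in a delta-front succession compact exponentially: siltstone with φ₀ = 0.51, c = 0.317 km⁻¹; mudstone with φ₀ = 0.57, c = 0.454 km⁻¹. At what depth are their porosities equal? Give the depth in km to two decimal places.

Set φ₀ₐ e^(−cₐz) = φ₀ᵦ e^(−cᵦz) ⇒ ln(φ₀ₐ/φ₀ᵦ) = (cₐ − cᵦ)·z
z = ln(0.51/0.57) / (0.317 − 0.454) = -0.1112 / -0.137 = 0.812 km

0.81 km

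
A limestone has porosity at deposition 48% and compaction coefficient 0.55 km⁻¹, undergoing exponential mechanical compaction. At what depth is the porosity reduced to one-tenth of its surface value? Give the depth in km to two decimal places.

phi/phi₀ = 1/10 ⇒ exp(−c·z) = 1/10 ⇒ z = ln(10) / c
z = 2.3026 / 0.55 = 4.187 km

4.19 km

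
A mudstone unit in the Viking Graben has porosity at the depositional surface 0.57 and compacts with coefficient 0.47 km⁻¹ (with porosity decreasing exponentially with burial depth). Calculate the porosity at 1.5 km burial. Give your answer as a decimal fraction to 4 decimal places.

n = n₀·exp(−β·Z) = 0.57 × exp(−0.47 × 1.5) = 0.57 × exp(−0.705)
  = 0.57 × 0.4941 = 0.2816

0.2816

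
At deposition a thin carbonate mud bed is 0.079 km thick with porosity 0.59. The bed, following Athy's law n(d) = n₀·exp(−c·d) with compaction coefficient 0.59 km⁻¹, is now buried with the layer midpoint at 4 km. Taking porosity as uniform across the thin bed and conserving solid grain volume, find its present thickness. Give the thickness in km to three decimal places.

0.034 km

Porosity at 4 km: n = 0.59·exp(−0.59×4) = 0.0557
Solid-volume conservation: h(1−n) = h₀(1−n₀) ⇒ h = h₀·(1−n₀)/(1−n)
h = 0.079 × (1 − 0.59)/(1 − 0.0557) = 0.079 × 0.4342 = 0.0343 km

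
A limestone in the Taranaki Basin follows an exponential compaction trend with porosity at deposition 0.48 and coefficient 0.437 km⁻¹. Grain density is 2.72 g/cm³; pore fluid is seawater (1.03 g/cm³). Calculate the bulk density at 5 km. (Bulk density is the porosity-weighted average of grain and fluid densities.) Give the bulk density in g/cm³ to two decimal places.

Porosity at depth: φ = 0.48·exp(−0.437×5) = 0.48×0.1125 = 0.0540
Bulk density: ρ_b = (1−φ)ρ_g + φ·ρ_f = 0.9460×2.72 + 0.0540×1.03
       = 2.573 + 0.056 = 2.629 g/cm³

2.63 g/cm³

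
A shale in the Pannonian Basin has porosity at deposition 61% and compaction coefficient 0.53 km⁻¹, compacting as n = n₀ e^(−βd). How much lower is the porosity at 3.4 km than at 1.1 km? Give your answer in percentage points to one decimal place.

n(1.1) = 0.61·e^(−0.53×1.1) = 0.3405
n(3.4) = 0.61·e^(−0.53×3.4) = 0.1006
Δn = 0.3405 − 0.1006 = 0.2399

24.0 percentage points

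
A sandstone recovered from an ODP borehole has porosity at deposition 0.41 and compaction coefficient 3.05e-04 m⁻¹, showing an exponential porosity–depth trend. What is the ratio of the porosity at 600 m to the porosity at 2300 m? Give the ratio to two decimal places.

1.68

Working in km (1 km = 1000 m; β in km⁻¹ = β in m⁻¹ × 1000):
n(Z₁)/n(Z₂) = e^(−β·Z₁)/e^(−β·Z₂) = e^{β(Z₂−Z₁)}
= exp(0.305 × 1.7) = exp(0.5185) = 1.6795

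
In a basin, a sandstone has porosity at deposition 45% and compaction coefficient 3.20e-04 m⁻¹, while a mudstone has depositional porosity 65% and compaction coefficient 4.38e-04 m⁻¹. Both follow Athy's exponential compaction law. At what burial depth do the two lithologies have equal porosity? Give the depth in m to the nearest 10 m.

3120 m

Working in km (1 km = 1000 m; c in km⁻¹ = c in m⁻¹ × 1000):
Set phi₀ₐ e^(−cₐZ) = phi₀ᵦ e^(−cᵦZ) ⇒ ln(phi₀ₐ/phi₀ᵦ) = (cₐ − cᵦ)·Z
Z = ln(0.45/0.65) / (0.32 − 0.438) = -0.3677 / -0.118 = 3.116 km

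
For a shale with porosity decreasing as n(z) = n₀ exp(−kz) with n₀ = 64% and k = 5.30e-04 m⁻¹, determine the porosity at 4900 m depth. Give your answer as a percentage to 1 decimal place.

4.8%

Working in km (1 km = 1000 m; k in km⁻¹ = k in m⁻¹ × 1000):
n = n₀·exp(−k·z) = 0.64 × exp(−0.53 × 4.9) = 0.64 × exp(−2.597)
  = 0.64 × 0.0745 = 0.0477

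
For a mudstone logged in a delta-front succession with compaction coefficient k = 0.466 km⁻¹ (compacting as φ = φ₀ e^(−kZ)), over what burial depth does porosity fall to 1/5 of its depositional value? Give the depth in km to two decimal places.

φ/φ₀ = 1/5 ⇒ exp(−k·Z) = 1/5 ⇒ Z = ln(5) / k
Z = 1.6094 / 0.466 = 3.454 km

3.45 km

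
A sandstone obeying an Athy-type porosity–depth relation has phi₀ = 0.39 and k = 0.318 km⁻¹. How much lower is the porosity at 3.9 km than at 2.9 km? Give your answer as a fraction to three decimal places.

phi(2.9) = 0.39·e^(−0.318×2.9) = 0.1551
phi(3.9) = 0.39·e^(−0.318×3.9) = 0.1128
Δphi = 0.1551 − 0.1128 = 0.0422

0.042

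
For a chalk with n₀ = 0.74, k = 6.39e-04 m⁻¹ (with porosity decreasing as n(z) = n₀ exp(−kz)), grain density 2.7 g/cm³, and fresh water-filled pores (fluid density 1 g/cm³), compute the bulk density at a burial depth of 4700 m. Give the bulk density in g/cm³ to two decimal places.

2.64 g/cm³

Working in km (1 km = 1000 m; k in km⁻¹ = k in m⁻¹ × 1000):
Porosity at depth: n = 0.74·exp(−0.639×4.7) = 0.74×0.0496 = 0.0367
Bulk density: ρ_b = (1−n)ρ_g + n·ρ_f = 0.9633×2.7 + 0.0367×1
       = 2.601 + 0.037 = 2.638 g/cm³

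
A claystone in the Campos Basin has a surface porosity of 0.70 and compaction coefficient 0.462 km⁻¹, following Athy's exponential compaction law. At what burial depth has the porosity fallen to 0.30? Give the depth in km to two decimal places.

1.83 km

Invert Athy's law: z = ln(φ₀/φ) / k
z = ln(0.7/0.3) / 0.462 = ln(2.333) / 0.462 = 0.8473 / 0.462 = 1.834 km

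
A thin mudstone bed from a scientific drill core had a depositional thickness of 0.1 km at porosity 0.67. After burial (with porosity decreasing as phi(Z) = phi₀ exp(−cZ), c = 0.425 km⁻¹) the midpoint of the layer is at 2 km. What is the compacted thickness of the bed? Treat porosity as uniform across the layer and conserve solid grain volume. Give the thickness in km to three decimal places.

0.046 km

Porosity at 2 km: phi = 0.67·exp(−0.425×2) = 0.2864
Solid-volume conservation: h(1−phi) = h₀(1−phi₀) ⇒ h = h₀·(1−phi₀)/(1−phi)
h = 0.1 × (1 − 0.67)/(1 − 0.2864) = 0.1 × 0.4624 = 0.0462 km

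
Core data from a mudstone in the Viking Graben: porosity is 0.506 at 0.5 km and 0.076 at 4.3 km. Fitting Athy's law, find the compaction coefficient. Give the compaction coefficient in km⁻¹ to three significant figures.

Athy: φ(d) = φ₀ e^(−kd) ⇒ φ₁/φ₂ = e^{k(d₂−d₁)} ⇒ k = ln(φ₁/φ₂)/(d₂−d₁)
k = ln(0.506/0.076) / (4.3 − 0.5) = ln(6.658) / 3.8 = 1.8958 / 3.8 = 0.4989 km⁻¹

0.499 km⁻¹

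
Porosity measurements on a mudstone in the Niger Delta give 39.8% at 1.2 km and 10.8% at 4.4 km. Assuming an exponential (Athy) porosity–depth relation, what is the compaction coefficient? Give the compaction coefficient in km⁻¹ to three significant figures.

Athy: n(Z) = n₀ e^(−βZ) ⇒ n₁/n₂ = e^{β(Z₂−Z₁)} ⇒ β = ln(n₁/n₂)/(Z₂−Z₁)
β = ln(0.398/0.108) / (4.4 − 1.2) = ln(3.685) / 3.2 = 1.3043 / 3.2 = 0.4076 km⁻¹

0.408 km⁻¹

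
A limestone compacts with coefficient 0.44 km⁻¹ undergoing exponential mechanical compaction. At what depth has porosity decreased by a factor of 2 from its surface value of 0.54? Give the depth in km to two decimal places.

phi/phi₀ = 1/2 ⇒ exp(−β·d) = 1/2 ⇒ d = ln(2) / β
d = 0.6931 / 0.44 = 1.575 km

1.58 km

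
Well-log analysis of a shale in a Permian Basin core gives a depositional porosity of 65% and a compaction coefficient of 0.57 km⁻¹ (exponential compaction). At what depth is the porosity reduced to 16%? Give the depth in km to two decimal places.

Invert Athy's law: z = ln(φ₀/φ) / c
z = ln(0.65/0.16) / 0.57 = ln(4.062) / 0.57 = 1.4018 / 0.57 = 2.459 km

2.46 km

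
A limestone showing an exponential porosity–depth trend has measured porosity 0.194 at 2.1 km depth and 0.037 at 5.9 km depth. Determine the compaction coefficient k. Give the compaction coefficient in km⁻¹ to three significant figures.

0.436 km⁻¹

Athy: φ(z) = φ₀ e^(−kz) ⇒ φ₁/φ₂ = e^{k(z₂−z₁)} ⇒ k = ln(φ₁/φ₂)/(z₂−z₁)
k = ln(0.194/0.037) / (5.9 − 2.1) = ln(5.243) / 3.8 = 1.6569 / 3.8 = 0.436 km⁻¹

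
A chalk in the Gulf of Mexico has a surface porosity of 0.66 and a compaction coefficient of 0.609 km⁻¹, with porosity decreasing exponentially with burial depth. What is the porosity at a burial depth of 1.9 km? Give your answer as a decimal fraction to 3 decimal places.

0.208

n = n₀·exp(−β·Z) = 0.66 × exp(−0.609 × 1.9) = 0.66 × exp(−1.157)
  = 0.66 × 0.3144 = 0.2075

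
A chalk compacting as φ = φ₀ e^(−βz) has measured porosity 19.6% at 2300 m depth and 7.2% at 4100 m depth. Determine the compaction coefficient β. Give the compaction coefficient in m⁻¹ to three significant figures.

Working in km (1 km = 1000 m; β in km⁻¹ = β in m⁻¹ × 1000):
Athy: φ(z) = φ₀ e^(−βz) ⇒ φ₁/φ₂ = e^{β(z₂−z₁)} ⇒ β = ln(φ₁/φ₂)/(z₂−z₁)
β = ln(0.196/0.072) / (4.1 − 2.3) = ln(2.722) / 1.8 = 1.0014 / 1.8 = 0.5564 km⁻¹

0.000556 m⁻¹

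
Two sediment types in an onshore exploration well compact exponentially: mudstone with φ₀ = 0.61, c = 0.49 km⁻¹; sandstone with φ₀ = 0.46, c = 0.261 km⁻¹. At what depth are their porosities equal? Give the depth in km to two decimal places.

Set φ₀ₐ e^(−cₐd) = φ₀ᵦ e^(−cᵦd) ⇒ ln(φ₀ₐ/φ₀ᵦ) = (cₐ − cᵦ)·d
d = ln(0.61/0.46) / (0.49 − 0.261) = 0.2822 / 0.229 = 1.232 km

1.23 km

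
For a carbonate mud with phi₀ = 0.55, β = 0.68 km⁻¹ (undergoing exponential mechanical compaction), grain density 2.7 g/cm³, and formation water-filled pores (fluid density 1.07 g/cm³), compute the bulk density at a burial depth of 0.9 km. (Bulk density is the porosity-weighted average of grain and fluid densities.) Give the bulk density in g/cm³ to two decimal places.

Porosity at depth: phi = 0.55·exp(−0.68×0.9) = 0.55×0.5423 = 0.2982
Bulk density: ρ_b = (1−phi)ρ_g + phi·ρ_f = 0.7018×2.7 + 0.2982×1.07
       = 1.895 + 0.319 = 2.214 g/cm³

2.21 g/cm³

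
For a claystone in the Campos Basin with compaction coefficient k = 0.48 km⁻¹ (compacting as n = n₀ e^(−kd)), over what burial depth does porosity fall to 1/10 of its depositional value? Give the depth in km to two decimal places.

4.80 km

n/n₀ = 1/10 ⇒ exp(−k·d) = 1/10 ⇒ d = ln(10) / k
d = 2.3026 / 0.48 = 4.797 km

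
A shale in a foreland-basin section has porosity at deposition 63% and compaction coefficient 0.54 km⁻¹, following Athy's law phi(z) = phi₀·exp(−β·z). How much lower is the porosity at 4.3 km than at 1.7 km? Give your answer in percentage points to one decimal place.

phi(1.7) = 0.63·e^(−0.54×1.7) = 0.2516
phi(4.3) = 0.63·e^(−0.54×4.3) = 0.0618
Δphi = 0.2516 − 0.0618 = 0.1898

19.0 percentage points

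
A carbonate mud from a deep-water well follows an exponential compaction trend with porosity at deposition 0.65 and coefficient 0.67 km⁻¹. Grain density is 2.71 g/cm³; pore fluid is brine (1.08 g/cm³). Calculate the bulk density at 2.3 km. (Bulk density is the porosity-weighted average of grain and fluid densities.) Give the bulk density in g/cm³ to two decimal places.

2.48 g/cm³

Porosity at depth: φ = 0.65·exp(−0.67×2.3) = 0.65×0.2142 = 0.1392
Bulk density: ρ_b = (1−φ)ρ_g + φ·ρ_f = 0.8608×2.71 + 0.1392×1.08
       = 2.333 + 0.150 = 2.483 g/cm³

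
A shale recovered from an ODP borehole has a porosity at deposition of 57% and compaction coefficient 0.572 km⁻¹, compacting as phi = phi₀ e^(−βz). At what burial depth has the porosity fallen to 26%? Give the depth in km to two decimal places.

1.37 km

Invert Athy's law: z = ln(phi₀/phi) / β
z = ln(0.57/0.26) / 0.572 = ln(2.192) / 0.572 = 0.7850 / 0.572 = 1.372 km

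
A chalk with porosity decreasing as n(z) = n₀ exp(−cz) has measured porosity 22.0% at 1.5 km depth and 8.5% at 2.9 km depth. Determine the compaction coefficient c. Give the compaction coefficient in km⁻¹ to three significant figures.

0.679 km⁻¹

Athy: n(z) = n₀ e^(−cz) ⇒ n₁/n₂ = e^{c(z₂−z₁)} ⇒ c = ln(n₁/n₂)/(z₂−z₁)
c = ln(0.22/0.085) / (2.9 − 1.5) = ln(2.588) / 1.4 = 0.9510 / 1.4 = 0.6793 km⁻¹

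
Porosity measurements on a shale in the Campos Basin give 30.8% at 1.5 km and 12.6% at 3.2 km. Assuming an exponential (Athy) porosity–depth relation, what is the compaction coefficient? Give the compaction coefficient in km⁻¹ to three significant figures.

0.526 km⁻¹

Athy: φ(Z) = φ₀ e^(−kZ) ⇒ φ₁/φ₂ = e^{k(Z₂−Z₁)} ⇒ k = ln(φ₁/φ₂)/(Z₂−Z₁)
k = ln(0.308/0.126) / (3.2 − 1.5) = ln(2.444) / 1.7 = 0.8938 / 1.7 = 0.5258 km⁻¹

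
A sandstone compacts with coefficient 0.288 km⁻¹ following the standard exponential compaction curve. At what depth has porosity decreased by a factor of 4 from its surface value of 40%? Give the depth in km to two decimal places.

4.81 km

n/n₀ = 1/4 ⇒ exp(−β·d) = 1/4 ⇒ d = ln(4) / β
d = 1.3863 / 0.288 = 4.814 km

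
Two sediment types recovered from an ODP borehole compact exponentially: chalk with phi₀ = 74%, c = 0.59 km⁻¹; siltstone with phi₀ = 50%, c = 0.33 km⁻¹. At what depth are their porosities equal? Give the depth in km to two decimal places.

Set phi₀ₐ e^(−cₐz) = phi₀ᵦ e^(−cᵦz) ⇒ ln(phi₀ₐ/phi₀ᵦ) = (cₐ − cᵦ)·z
z = ln(0.74/0.5) / (0.59 − 0.33) = 0.3920 / 0.26 = 1.508 km

1.51 km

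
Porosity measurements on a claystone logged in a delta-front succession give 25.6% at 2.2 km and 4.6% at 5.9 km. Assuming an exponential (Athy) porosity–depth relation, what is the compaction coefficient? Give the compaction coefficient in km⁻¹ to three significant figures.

0.464 km⁻¹

Athy: phi(Z) = phi₀ e^(−kZ) ⇒ phi₁/phi₂ = e^{k(Z₂−Z₁)} ⇒ k = ln(phi₁/phi₂)/(Z₂−Z₁)
k = ln(0.256/0.046) / (5.9 − 2.2) = ln(5.565) / 3.7 = 1.7165 / 3.7 = 0.4639 km⁻¹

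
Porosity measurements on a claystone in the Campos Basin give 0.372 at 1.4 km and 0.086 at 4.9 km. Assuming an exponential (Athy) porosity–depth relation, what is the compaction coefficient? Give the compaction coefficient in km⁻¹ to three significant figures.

Athy: φ(z) = φ₀ e^(−kz) ⇒ φ₁/φ₂ = e^{k(z₂−z₁)} ⇒ k = ln(φ₁/φ₂)/(z₂−z₁)
k = ln(0.372/0.086) / (4.9 − 1.4) = ln(4.326) / 3.5 = 1.4645 / 3.5 = 0.4184 km⁻¹

0.418 km⁻¹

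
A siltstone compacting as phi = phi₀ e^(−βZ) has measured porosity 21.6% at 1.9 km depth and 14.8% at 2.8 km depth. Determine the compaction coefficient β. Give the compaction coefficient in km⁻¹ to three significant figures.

Athy: phi(Z) = phi₀ e^(−βZ) ⇒ phi₁/phi₂ = e^{β(Z₂−Z₁)} ⇒ β = ln(phi₁/phi₂)/(Z₂−Z₁)
β = ln(0.216/0.148) / (2.8 − 1.9) = ln(1.459) / 0.9 = 0.3781 / 0.9 = 0.4201 km⁻¹

0.420 km⁻¹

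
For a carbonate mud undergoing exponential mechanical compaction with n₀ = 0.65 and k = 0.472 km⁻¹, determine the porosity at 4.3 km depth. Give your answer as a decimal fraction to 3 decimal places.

0.085

n = n₀·exp(−k·z) = 0.65 × exp(−0.472 × 4.3) = 0.65 × exp(−2.03)
  = 0.65 × 0.1314 = 0.0854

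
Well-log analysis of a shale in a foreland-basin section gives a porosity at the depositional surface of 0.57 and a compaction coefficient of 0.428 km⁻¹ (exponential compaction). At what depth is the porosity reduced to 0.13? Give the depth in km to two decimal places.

Invert Athy's law: Z = ln(n₀/n) / β
Z = ln(0.57/0.13) / 0.428 = ln(4.385) / 0.428 = 1.4781 / 0.428 = 3.454 km

3.45 km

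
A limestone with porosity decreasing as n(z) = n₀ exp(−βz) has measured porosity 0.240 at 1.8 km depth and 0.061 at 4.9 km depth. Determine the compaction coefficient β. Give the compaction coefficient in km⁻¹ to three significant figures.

Athy: n(z) = n₀ e^(−βz) ⇒ n₁/n₂ = e^{β(z₂−z₁)} ⇒ β = ln(n₁/n₂)/(z₂−z₁)
β = ln(0.24/0.061) / (4.9 − 1.8) = ln(3.934) / 3.1 = 1.3698 / 3.1 = 0.4419 km⁻¹

0.442 km⁻¹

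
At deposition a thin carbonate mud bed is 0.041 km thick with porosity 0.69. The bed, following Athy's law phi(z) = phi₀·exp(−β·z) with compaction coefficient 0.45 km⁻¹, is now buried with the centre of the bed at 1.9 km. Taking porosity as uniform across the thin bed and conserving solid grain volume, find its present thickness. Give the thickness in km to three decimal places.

Porosity at 1.9 km: phi = 0.69·exp(−0.45×1.9) = 0.2934
Solid-volume conservation: h(1−phi) = h₀(1−phi₀) ⇒ h = h₀·(1−phi₀)/(1−phi)
h = 0.041 × (1 − 0.69)/(1 − 0.2934) = 0.041 × 0.4387 = 0.0180 km

0.018 km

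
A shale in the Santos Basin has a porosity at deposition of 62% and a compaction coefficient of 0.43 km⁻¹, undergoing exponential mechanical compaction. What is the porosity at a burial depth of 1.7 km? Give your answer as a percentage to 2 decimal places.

φ = φ₀·exp(−β·z) = 0.62 × exp(−0.43 × 1.7) = 0.62 × exp(−0.731)
  = 0.62 × 0.4814 = 0.2985

29.85%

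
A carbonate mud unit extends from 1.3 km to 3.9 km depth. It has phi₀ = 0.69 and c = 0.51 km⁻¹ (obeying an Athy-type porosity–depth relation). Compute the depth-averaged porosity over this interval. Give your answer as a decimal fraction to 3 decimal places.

0.197

⟨phi⟩ = (1/(d₂−d₁)) ∫ phi₀ e^(−cd) dd = phi₀·(e^(−c·d₁) − e^(−c·d₂)) / (c·(d₂−d₁))
e^(−0.51×1.3) = 0.5153; e^(−0.51×3.9) = 0.1368
⟨phi⟩ = 0.69 × (0.5153 − 0.1368) / (0.51 × 2.6) = 0.69 × 0.2854 = 0.1969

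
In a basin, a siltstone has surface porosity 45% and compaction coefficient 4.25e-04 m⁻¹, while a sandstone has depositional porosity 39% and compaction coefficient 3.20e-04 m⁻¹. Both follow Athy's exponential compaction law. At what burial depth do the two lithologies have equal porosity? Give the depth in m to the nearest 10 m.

Working in km (1 km = 1000 m; β in km⁻¹ = β in m⁻¹ × 1000):
Set phi₀ₐ e^(−βₐZ) = phi₀ᵦ e^(−βᵦZ) ⇒ ln(phi₀ₐ/phi₀ᵦ) = (βₐ − βᵦ)·Z
Z = ln(0.45/0.39) / (0.425 − 0.32) = 0.1431 / 0.105 = 1.363 km

1360 m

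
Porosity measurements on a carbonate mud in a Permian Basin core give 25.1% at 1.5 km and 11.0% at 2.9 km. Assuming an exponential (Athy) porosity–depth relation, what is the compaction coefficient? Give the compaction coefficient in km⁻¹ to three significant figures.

0.589 km⁻¹

Athy: phi(Z) = phi₀ e^(−cZ) ⇒ phi₁/phi₂ = e^{c(Z₂−Z₁)} ⇒ c = ln(phi₁/phi₂)/(Z₂−Z₁)
c = ln(0.251/0.11) / (2.9 − 1.5) = ln(2.282) / 1.4 = 0.8250 / 1.4 = 0.5893 km⁻¹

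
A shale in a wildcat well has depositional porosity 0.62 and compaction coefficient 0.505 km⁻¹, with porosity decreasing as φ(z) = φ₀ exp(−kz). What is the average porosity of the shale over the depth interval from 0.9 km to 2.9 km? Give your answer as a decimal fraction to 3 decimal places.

0.248

⟨φ⟩ = (1/(z₂−z₁)) ∫ φ₀ e^(−kz) dz = φ₀·(e^(−k·z₁) − e^(−k·z₂)) / (k·(z₂−z₁))
e^(−0.505×0.9) = 0.6348; e^(−0.505×2.9) = 0.2312
⟨φ⟩ = 0.62 × (0.6348 − 0.2312) / (0.505 × 2) = 0.62 × 0.3996 = 0.2477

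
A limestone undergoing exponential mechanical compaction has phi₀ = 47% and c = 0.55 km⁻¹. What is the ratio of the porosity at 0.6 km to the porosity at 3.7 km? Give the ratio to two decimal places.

5.50

phi(z₁)/phi(z₂) = e^(−c·z₁)/e^(−c·z₂) = e^{c(z₂−z₁)}
= exp(0.55 × 3.1) = exp(1.705) = 5.5014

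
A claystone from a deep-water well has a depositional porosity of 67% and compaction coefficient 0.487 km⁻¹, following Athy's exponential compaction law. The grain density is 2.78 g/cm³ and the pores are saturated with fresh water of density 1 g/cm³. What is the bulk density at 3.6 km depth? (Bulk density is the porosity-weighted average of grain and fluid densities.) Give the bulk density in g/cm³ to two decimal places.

2.57 g/cm³

Porosity at depth: φ = 0.67·exp(−0.487×3.6) = 0.67×0.1732 = 0.1161
Bulk density: ρ_b = (1−φ)ρ_g + φ·ρ_f = 0.8839×2.78 + 0.1161×1
       = 2.457 + 0.116 = 2.573 g/cm³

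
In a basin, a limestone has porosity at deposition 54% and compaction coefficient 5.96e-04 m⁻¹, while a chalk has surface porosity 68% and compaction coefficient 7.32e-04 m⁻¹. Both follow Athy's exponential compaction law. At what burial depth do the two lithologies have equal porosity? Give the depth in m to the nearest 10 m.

Working in km (1 km = 1000 m; β in km⁻¹ = β in m⁻¹ × 1000):
Set n₀ₐ e^(−βₐZ) = n₀ᵦ e^(−βᵦZ) ⇒ ln(n₀ₐ/n₀ᵦ) = (βₐ − βᵦ)·Z
Z = ln(0.54/0.68) / (0.596 − 0.732) = -0.2305 / -0.136 = 1.695 km

1700 m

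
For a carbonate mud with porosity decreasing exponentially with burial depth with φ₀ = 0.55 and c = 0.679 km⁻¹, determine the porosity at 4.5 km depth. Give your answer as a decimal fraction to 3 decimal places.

0.026

φ = φ₀·exp(−c·z) = 0.55 × exp(−0.679 × 4.5) = 0.55 × exp(−3.056)
  = 0.55 × 0.0471 = 0.0259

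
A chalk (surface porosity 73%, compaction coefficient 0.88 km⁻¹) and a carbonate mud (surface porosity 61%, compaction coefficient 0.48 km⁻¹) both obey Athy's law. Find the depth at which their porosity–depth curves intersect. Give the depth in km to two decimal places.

0.45 km

Set phi₀ₐ e^(−kₐd) = phi₀ᵦ e^(−kᵦd) ⇒ ln(phi₀ₐ/phi₀ᵦ) = (kₐ − kᵦ)·d
d = ln(0.73/0.61) / (0.88 − 0.48) = 0.1796 / 0.4 = 0.449 km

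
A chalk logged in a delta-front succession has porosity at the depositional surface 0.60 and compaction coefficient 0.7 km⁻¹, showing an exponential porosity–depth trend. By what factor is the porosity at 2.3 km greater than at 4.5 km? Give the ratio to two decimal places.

4.66

φ(d₁)/φ(d₂) = e^(−β·d₁)/e^(−β·d₂) = e^{β(d₂−d₁)}
= exp(0.7 × 2.2) = exp(1.54) = 4.6646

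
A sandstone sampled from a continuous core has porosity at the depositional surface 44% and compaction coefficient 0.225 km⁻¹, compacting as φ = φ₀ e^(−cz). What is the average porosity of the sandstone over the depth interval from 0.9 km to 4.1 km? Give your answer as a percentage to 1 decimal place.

⟨φ⟩ = (1/(z₂−z₁)) ∫ φ₀ e^(−cz) dz = φ₀·(e^(−c·z₁) − e^(−c·z₂)) / (c·(z₂−z₁))
e^(−0.225×0.9) = 0.8167; e^(−0.225×4.1) = 0.3975
⟨φ⟩ = 0.44 × (0.8167 − 0.3975) / (0.225 × 3.2) = 0.44 × 0.5822 = 0.2562

25.6%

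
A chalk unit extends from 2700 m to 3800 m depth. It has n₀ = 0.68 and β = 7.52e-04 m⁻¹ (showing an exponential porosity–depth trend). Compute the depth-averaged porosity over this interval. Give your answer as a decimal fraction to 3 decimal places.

Working in km (1 km = 1000 m; β in km⁻¹ = β in m⁻¹ × 1000):
⟨n⟩ = (1/(z₂−z₁)) ∫ n₀ e^(−βz) dz = n₀·(e^(−β·z₁) − e^(−β·z₂)) / (β·(z₂−z₁))
e^(−0.752×2.7) = 0.1313; e^(−0.752×3.8) = 0.0574
⟨n⟩ = 0.68 × (0.1313 − 0.0574) / (0.752 × 1.1) = 0.68 × 0.0893 = 0.0607

0.061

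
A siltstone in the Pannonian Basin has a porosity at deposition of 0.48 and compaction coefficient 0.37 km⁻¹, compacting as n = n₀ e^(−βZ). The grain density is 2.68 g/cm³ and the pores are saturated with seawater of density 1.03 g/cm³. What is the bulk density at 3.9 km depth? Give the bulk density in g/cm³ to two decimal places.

2.49 g/cm³

Porosity at depth: n = 0.48·exp(−0.37×3.9) = 0.48×0.2362 = 0.1134
Bulk density: ρ_b = (1−n)ρ_g + n·ρ_f = 0.8866×2.68 + 0.1134×1.03
       = 2.376 + 0.117 = 2.493 g/cm³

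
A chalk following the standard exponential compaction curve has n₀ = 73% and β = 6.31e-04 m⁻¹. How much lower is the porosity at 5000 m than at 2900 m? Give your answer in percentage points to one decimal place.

8.6 percentage points

Working in km (1 km = 1000 m; β in km⁻¹ = β in m⁻¹ × 1000):
n(2.9) = 0.73·e^(−0.631×2.9) = 0.1171
n(5) = 0.73·e^(−0.631×5) = 0.0311
Δn = 0.1171 − 0.0311 = 0.0860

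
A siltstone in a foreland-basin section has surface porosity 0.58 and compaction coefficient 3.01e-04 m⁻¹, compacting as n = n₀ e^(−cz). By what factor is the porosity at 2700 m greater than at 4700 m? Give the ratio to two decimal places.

1.83

Working in km (1 km = 1000 m; c in km⁻¹ = c in m⁻¹ × 1000):
n(z₁)/n(z₂) = e^(−c·z₁)/e^(−c·z₂) = e^{c(z₂−z₁)}
= exp(0.301 × 2) = exp(0.602) = 1.8258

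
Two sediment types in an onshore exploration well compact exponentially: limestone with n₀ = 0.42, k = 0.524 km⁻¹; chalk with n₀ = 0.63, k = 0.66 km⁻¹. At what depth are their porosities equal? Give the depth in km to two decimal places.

Set n₀ₐ e^(−kₐZ) = n₀ᵦ e^(−kᵦZ) ⇒ ln(n₀ₐ/n₀ᵦ) = (kₐ − kᵦ)·Z
Z = ln(0.42/0.63) / (0.524 − 0.66) = -0.4055 / -0.136 = 2.981 km

2.98 km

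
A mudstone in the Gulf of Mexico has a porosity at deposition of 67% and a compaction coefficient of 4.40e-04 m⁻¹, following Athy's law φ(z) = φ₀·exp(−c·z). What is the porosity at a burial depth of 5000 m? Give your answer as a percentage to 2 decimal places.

7.42%

Working in km (1 km = 1000 m; c in km⁻¹ = c in m⁻¹ × 1000):
φ = φ₀·exp(−c·z) = 0.67 × exp(−0.44 × 5) = 0.67 × exp(−2.2)
  = 0.67 × 0.1108 = 0.0742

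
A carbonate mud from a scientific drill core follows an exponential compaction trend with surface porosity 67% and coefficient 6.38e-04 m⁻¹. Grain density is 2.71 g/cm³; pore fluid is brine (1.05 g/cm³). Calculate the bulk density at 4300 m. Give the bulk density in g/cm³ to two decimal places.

Working in km (1 km = 1000 m; c in km⁻¹ = c in m⁻¹ × 1000):
Porosity at depth: n = 0.67·exp(−0.638×4.3) = 0.67×0.0644 = 0.0431
Bulk density: ρ_b = (1−n)ρ_g + n·ρ_f = 0.9569×2.71 + 0.0431×1.05
       = 2.593 + 0.045 = 2.638 g/cm³

2.64 g/cm³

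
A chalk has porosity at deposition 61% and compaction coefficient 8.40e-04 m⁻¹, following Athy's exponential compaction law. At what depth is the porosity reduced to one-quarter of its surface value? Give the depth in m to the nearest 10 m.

Working in km (1 km = 1000 m; c in km⁻¹ = c in m⁻¹ × 1000):
n/n₀ = 1/4 ⇒ exp(−c·Z) = 1/4 ⇒ Z = ln(4) / c
Z = 1.3863 / 0.84 = 1.650 km

1650 m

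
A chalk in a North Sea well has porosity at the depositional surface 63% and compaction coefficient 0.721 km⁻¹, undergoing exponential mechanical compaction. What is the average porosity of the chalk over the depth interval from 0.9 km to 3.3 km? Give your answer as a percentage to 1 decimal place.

15.7%

⟨φ⟩ = (1/(Z₂−Z₁)) ∫ φ₀ e^(−cZ) dZ = φ₀·(e^(−c·Z₁) − e^(−c·Z₂)) / (c·(Z₂−Z₁))
e^(−0.721×0.9) = 0.5226; e^(−0.721×3.3) = 0.0926
⟨φ⟩ = 0.63 × (0.5226 − 0.0926) / (0.721 × 2.4) = 0.63 × 0.2485 = 0.1566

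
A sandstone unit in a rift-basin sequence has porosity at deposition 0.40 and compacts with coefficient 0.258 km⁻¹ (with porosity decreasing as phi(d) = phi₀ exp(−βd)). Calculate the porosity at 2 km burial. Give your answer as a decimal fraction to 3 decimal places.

phi = phi₀·exp(−β·d) = 0.4 × exp(−0.258 × 2) = 0.4 × exp(−0.516)
  = 0.4 × 0.5969 = 0.2388

0.239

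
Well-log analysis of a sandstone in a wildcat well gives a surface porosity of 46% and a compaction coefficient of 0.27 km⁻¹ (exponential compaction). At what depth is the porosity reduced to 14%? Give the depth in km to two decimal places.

Invert Athy's law: z = ln(n₀/n) / c
z = ln(0.46/0.14) / 0.27 = ln(3.286) / 0.27 = 1.1896 / 0.27 = 4.406 km

4.41 km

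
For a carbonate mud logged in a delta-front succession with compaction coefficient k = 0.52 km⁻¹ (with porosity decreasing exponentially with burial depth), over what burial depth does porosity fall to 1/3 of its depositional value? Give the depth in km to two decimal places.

2.11 km

phi/phi₀ = 1/3 ⇒ exp(−k·z) = 1/3 ⇒ z = ln(3) / k
z = 1.0986 / 0.52 = 2.113 km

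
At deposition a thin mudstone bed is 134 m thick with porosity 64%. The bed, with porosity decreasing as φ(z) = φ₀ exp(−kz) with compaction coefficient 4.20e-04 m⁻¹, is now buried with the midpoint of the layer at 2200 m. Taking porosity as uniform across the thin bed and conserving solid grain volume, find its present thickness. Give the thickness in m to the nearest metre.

Working in km (1 km = 1000 m; k in km⁻¹ = k in m⁻¹ × 1000):
Porosity at 2.2 km: φ = 0.64·exp(−0.42×2.2) = 0.2540
Solid-volume conservation: h(1−φ) = h₀(1−φ₀) ⇒ h = h₀·(1−φ₀)/(1−φ)
h = 0.134 × (1 − 0.64)/(1 − 0.2540) = 0.134 × 0.4826 = 0.0647 km

65 m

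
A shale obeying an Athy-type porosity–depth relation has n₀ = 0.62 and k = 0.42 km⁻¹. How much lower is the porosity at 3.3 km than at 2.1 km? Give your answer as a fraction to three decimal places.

n(2.1) = 0.62·e^(−0.42×2.1) = 0.2567
n(3.3) = 0.62·e^(−0.42×3.3) = 0.1550
Δn = 0.2567 − 0.1550 = 0.1016

0.102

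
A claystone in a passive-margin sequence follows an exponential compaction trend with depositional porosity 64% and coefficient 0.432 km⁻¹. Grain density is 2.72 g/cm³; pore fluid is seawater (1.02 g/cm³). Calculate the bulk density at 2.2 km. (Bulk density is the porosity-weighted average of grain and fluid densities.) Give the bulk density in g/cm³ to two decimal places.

2.30 g/cm³

Porosity at depth: φ = 0.64·exp(−0.432×2.2) = 0.64×0.3866 = 0.2474
Bulk density: ρ_b = (1−φ)ρ_g + φ·ρ_f = 0.7526×2.72 + 0.2474×1.02
       = 2.047 + 0.252 = 2.299 g/cm³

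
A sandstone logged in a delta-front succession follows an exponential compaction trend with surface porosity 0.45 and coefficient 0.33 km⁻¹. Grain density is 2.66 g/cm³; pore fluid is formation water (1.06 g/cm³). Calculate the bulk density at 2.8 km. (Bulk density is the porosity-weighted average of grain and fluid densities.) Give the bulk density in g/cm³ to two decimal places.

2.37 g/cm³

Porosity at depth: n = 0.45·exp(−0.33×2.8) = 0.45×0.3969 = 0.1786
Bulk density: ρ_b = (1−n)ρ_g + n·ρ_f = 0.8214×2.66 + 0.1786×1.06
       = 2.185 + 0.189 = 2.374 g/cm³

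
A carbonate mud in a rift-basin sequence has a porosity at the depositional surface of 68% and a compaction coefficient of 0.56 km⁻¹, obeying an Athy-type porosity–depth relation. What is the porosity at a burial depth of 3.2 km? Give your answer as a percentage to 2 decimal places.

11.33%

φ = φ₀·exp(−β·z) = 0.68 × exp(−0.56 × 3.2) = 0.68 × exp(−1.792)
  = 0.68 × 0.1666 = 0.1133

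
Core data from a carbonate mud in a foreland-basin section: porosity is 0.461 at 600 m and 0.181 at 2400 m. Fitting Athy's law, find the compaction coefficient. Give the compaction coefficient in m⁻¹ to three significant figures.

0.000519 m⁻¹

Working in km (1 km = 1000 m; c in km⁻¹ = c in m⁻¹ × 1000):
Athy: phi(d) = phi₀ e^(−cd) ⇒ phi₁/phi₂ = e^{c(d₂−d₁)} ⇒ c = ln(phi₁/phi₂)/(d₂−d₁)
c = ln(0.461/0.181) / (2.4 − 0.6) = ln(2.547) / 1.8 = 0.9349 / 1.8 = 0.5194 km⁻¹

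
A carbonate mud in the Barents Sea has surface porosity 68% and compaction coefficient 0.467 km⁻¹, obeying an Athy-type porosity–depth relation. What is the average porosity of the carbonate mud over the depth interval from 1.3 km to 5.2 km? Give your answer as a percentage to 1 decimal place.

17.1%

⟨phi⟩ = (1/(d₂−d₁)) ∫ phi₀ e^(−kd) dd = phi₀·(e^(−k·d₁) − e^(−k·d₂)) / (k·(d₂−d₁))
e^(−0.467×1.3) = 0.5449; e^(−0.467×5.2) = 0.0882
⟨phi⟩ = 0.68 × (0.5449 − 0.0882) / (0.467 × 3.9) = 0.68 × 0.2508 = 0.1705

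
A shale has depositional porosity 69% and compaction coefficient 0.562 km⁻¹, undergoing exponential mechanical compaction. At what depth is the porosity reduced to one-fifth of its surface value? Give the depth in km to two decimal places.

2.86 km

phi/phi₀ = 1/5 ⇒ exp(−k·Z) = 1/5 ⇒ Z = ln(5) / k
Z = 1.6094 / 0.562 = 2.864 km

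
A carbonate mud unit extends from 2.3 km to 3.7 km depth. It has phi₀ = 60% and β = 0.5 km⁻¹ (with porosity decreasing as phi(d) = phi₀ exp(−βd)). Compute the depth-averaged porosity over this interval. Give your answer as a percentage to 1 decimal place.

⟨phi⟩ = (1/(d₂−d₁)) ∫ phi₀ e^(−βd) dd = phi₀·(e^(−β·d₁) − e^(−β·d₂)) / (β·(d₂−d₁))
e^(−0.5×2.3) = 0.3166; e^(−0.5×3.7) = 0.1572
⟨phi⟩ = 0.6 × (0.3166 − 0.1572) / (0.5 × 1.4) = 0.6 × 0.2277 = 0.1366

13.7%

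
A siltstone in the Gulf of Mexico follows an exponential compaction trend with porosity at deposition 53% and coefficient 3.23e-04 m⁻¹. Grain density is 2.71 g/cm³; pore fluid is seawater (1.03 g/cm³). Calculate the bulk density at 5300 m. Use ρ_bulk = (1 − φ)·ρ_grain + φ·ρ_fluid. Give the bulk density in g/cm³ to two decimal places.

2.55 g/cm³

Working in km (1 km = 1000 m; c in km⁻¹ = c in m⁻¹ × 1000):
Porosity at depth: φ = 0.53·exp(−0.323×5.3) = 0.53×0.1805 = 0.0957
Bulk density: ρ_b = (1−φ)ρ_g + φ·ρ_f = 0.9043×2.71 + 0.0957×1.03
       = 2.451 + 0.099 = 2.549 g/cm³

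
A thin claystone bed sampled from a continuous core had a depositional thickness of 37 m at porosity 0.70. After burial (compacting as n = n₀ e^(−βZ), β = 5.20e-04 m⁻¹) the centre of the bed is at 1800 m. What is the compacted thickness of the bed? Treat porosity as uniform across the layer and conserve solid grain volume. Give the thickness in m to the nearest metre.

15 m

Working in km (1 km = 1000 m; β in km⁻¹ = β in m⁻¹ × 1000):
Porosity at 1.8 km: n = 0.7·exp(−0.52×1.8) = 0.2745
Solid-volume conservation: h(1−n) = h₀(1−n₀) ⇒ h = h₀·(1−n₀)/(1−n)
h = 0.037 × (1 − 0.7)/(1 − 0.2745) = 0.037 × 0.4135 = 0.0153 km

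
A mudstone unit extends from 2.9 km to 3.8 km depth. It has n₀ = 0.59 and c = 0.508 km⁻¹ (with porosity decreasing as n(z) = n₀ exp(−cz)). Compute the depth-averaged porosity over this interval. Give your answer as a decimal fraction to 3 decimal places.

0.109

⟨n⟩ = (1/(z₂−z₁)) ∫ n₀ e^(−cz) dz = n₀·(e^(−c·z₁) − e^(−c·z₂)) / (c·(z₂−z₁))
e^(−0.508×2.9) = 0.2292; e^(−0.508×3.8) = 0.1451
⟨n⟩ = 0.59 × (0.2292 − 0.1451) / (0.508 × 0.9) = 0.59 × 0.1839 = 0.1085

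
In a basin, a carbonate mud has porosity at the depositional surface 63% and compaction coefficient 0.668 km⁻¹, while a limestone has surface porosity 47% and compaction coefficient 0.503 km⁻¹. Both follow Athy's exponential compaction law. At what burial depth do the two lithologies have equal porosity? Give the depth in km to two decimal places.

Set phi₀ₐ e^(−βₐZ) = phi₀ᵦ e^(−βᵦZ) ⇒ ln(phi₀ₐ/phi₀ᵦ) = (βₐ − βᵦ)·Z
Z = ln(0.63/0.47) / (0.668 − 0.503) = 0.2930 / 0.165 = 1.776 km

1.78 km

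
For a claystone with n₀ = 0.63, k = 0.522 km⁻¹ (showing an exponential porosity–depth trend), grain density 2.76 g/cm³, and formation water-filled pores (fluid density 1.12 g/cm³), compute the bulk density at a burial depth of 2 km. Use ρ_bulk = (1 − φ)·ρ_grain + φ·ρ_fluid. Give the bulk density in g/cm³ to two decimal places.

2.40 g/cm³

Porosity at depth: n = 0.63·exp(−0.522×2) = 0.63×0.3520 = 0.2218
Bulk density: ρ_b = (1−n)ρ_g + n·ρ_f = 0.7782×2.76 + 0.2218×1.12
       = 2.148 + 0.248 = 2.396 g/cm³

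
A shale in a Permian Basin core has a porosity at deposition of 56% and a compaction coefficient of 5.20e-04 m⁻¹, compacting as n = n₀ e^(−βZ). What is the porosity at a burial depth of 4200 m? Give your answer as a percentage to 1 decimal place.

Working in km (1 km = 1000 m; β in km⁻¹ = β in m⁻¹ × 1000):
n = n₀·exp(−β·Z) = 0.56 × exp(−0.52 × 4.2) = 0.56 × exp(−2.184)
  = 0.56 × 0.1126 = 0.0631

6.3%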